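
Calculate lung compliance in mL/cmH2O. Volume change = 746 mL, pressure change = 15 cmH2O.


C = dV / dP
C = 746 / 15
C = 49.73 mL/cmH2O


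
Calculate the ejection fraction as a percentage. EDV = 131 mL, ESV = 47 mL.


SV = EDV - ESV = 131 - 47 = 84 mL
EF = SV/EDV * 100 = 84/131 * 100
EF = 64.12%


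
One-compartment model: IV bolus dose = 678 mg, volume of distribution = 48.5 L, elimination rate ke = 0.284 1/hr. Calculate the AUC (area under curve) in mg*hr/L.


C0 = Dose/Vd = 678/48.5 = 13.9794 mg/L
AUC = C0/ke = 13.9794/0.284
AUC = 49.22 mg*hr/L


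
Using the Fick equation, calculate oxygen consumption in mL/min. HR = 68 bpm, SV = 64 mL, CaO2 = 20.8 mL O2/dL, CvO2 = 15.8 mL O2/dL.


CO = HR*SV = 68*64/1000 = 4.352 L/min
a-v O2 diff = 20.8 - 15.8 = 5 mL/dL
VO2 = CO * (CaO2-CvO2) * 10 dL/L
VO2 = 4.352 * 5 * 10
VO2 = 217.6 mL/min


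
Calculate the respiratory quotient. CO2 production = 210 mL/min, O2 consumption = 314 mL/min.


RQ = VCO2 / VO2
RQ = 210 / 314
RQ = 0.6688


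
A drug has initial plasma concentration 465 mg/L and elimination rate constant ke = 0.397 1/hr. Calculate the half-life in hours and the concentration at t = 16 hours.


t_half = ln(2) / ke = 0.693147 / 0.397 = 1.746 hr
C(t) = C0 * exp(-ke*t) = 465 * exp(-0.397*16)
C(16) = 0.8106 mg/L


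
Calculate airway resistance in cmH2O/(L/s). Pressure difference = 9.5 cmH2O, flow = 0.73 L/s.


R = dP / flow
R = 9.5 / 0.73
R = 13.01 cmH2O/(L/s)


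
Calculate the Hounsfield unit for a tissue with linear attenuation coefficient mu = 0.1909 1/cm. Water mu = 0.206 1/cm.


HU = ((mu_tissue - mu_water) / mu_water) * 1000
HU = ((0.1909 - 0.206) / 0.206) * 1000
HU = -73.3


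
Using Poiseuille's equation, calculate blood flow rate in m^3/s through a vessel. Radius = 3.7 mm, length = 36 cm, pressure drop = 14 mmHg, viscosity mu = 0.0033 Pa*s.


Q = pi*r^4*dP / (8*mu*L)
r = 0.0037 m, L = 0.36 m
dP = 14 mmHg = 1866.508 Pa
Q = 1.1563e-04 m^3/s


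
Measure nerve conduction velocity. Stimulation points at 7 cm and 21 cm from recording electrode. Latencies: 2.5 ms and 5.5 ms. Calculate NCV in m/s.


Distance = (21 - 7) / 100 = 0.14 m
dt = (5.5 - 2.5) / 1000 = 0.003 s
NCV = dist / dt = 46.67 m/s


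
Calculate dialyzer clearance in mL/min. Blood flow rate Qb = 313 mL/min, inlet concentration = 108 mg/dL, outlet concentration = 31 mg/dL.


K = Qb * (Cb_in - Cb_out) / Cb_in
K = 313 * (108 - 31) / 108
K = 223.2 mL/min


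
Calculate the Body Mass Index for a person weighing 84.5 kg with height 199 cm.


BMI = weight / height^2
height = 199 cm = 1.99 m
BMI = 84.5 / 1.99^2
BMI = 21.34 kg/m^2


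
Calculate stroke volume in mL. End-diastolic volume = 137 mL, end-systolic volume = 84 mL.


SV = EDV - ESV
SV = 137 - 84
SV = 53 mL


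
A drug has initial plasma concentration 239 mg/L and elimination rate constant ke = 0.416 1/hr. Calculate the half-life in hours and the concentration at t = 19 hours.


t_half = ln(2) / ke = 0.693147 / 0.416 = 1.666 hr
C(t) = C0 * exp(-ke*t) = 239 * exp(-0.416*19)
C(19) = 0.08825 mg/L


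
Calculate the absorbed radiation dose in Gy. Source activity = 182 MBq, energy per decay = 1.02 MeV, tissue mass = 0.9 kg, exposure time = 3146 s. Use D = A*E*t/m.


A = 182 MBq = 1.8200e+08 Bq
E = 1.02 MeV = 1.63404e-13 J
D = A*E*t/m = 1.8200e+08*1.63404e-13*3146/0.9
D = 0.104 Gy


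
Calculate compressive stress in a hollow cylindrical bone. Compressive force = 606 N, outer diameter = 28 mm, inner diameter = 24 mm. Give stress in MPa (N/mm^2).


A = pi*(r_o^2 - r_i^2)
r_o = 14 mm, r_i = 12 mm
A = 163.363 mm^2
sigma = F/A = 606 / 163.363
sigma = 3.71 MPa


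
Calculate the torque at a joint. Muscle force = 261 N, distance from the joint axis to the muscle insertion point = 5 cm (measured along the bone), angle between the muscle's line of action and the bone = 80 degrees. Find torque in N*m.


Torque = F * d * sin(theta)   (moment arm = d*sin(theta))
d = 5 cm = 0.05 m
Torque = 261 * 0.05 * sin(80)
Torque = 12.85 N*m


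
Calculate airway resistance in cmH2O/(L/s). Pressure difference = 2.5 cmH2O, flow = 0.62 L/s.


R = dP / flow
R = 2.5 / 0.62
R = 4.032 cmH2O/(L/s)


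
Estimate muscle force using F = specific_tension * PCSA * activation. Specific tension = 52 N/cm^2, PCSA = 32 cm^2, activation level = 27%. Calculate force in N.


F = sigma * PCSA * activation
F = 52 * 32 * 0.27
F = 449.3 N


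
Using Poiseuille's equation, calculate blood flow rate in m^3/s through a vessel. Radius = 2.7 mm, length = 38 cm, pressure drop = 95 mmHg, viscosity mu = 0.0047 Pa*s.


Q = pi*r^4*dP / (8*mu*L)
r = 0.0027 m, L = 0.38 m
dP = 95 mmHg = 12665.59 Pa
Q = 1.4800e-04 m^3/s


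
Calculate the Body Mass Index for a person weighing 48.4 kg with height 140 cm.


BMI = weight / height^2
height = 140 cm = 1.4 m
BMI = 48.4 / 1.4^2
BMI = 24.69 kg/m^2


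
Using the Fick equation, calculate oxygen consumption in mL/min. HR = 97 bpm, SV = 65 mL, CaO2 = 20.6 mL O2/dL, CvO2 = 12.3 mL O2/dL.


CO = HR*SV = 97*65/1000 = 6.305 L/min
a-v O2 diff = 20.6 - 12.3 = 8.3 mL/dL
VO2 = CO * (CaO2-CvO2) * 10 dL/L
VO2 = 6.305 * 8.3 * 10
VO2 = 523.3 mL/min


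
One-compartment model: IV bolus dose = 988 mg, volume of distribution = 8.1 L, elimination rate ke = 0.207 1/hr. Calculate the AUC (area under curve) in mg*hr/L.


C0 = Dose/Vd = 988/8.1 = 121.975 mg/L
AUC = C0/ke = 121.975/0.207
AUC = 589.3 mg*hr/L


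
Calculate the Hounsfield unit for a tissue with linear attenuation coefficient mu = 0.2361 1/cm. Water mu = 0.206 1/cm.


HU = ((mu_tissue - mu_water) / mu_water) * 1000
HU = ((0.2361 - 0.206) / 0.206) * 1000
HU = 146.1


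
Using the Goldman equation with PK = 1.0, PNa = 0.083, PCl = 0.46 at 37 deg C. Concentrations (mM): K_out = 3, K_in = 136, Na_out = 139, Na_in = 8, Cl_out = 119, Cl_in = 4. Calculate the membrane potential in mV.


Vm = (RT/F)*ln((PK*Ko + PNa*Nao + PCl*Cli)/(PK*Ki + PNa*Nai + PCl*Clo))
Numer = 16.377, Denom = 191.404
Vm = -65.7 mV


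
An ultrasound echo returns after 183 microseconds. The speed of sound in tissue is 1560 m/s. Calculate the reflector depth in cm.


depth = c * t / 2
t = 183 us = 1.8300e-04 s
depth = 1560 * 1.8300e-04 / 2
depth = 0.14274 m = 14.274 cm


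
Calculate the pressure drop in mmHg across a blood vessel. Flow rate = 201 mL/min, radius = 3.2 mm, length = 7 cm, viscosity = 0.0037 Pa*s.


dP = 8*mu*L*Q / (pi*r^4)
Q = 201 mL/min = 3.35e-06 m^3/s
dP = 21.071 Pa = 21.071 / 133.322 mmHg = 0.158 mmHg


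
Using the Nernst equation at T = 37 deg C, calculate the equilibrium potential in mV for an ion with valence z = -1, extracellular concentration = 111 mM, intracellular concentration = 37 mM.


E = (RT/(zF)) * ln(C_out/C_in)
T = 37 + 273.15 = 310.15 K
E = (8.314 * 310.15 / (-1 * 96485)) * ln(111/37)
E = -29.36 mV


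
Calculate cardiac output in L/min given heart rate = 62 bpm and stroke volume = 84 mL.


CO = HR * SV
CO = 62 * 84 / 1000
CO = 5.208 L/min


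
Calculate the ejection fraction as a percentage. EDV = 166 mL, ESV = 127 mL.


SV = EDV - ESV = 166 - 127 = 39 mL
EF = SV/EDV * 100 = 39/166 * 100
EF = 23.49%


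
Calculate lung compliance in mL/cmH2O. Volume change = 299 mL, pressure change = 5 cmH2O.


C = dV / dP
C = 299 / 5
C = 59.8 mL/cmH2O


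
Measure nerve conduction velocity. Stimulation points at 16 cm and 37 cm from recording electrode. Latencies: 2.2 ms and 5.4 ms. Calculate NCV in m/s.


Distance = (37 - 16) / 100 = 0.21 m
dt = (5.4 - 2.2) / 1000 = 0.0032 s
NCV = dist / dt = 65.62 m/s


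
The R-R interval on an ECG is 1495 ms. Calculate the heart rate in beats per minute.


HR = 60 / RR_interval(s)
RR = 1495 ms = 1.495 s
HR = 60 / 1.495 = 40.13 bpm


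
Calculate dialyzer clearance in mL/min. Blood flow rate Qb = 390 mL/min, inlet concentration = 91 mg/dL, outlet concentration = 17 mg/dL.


K = Qb * (Cb_in - Cb_out) / Cb_in
K = 390 * (91 - 17) / 91
K = 317.1 mL/min


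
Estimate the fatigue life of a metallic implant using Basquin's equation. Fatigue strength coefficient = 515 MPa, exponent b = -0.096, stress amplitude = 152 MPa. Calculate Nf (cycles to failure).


sigma_a = sigma_f' * (2Nf)^b
2Nf = (sigma_a/sigma_f')^(1/b)
2Nf = (152/515)^(1/-0.096)
2Nf = 331477.91
Nf = 1.657e+05


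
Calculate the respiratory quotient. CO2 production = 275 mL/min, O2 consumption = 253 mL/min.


RQ = VCO2 / VO2
RQ = 275 / 253
RQ = 1.087


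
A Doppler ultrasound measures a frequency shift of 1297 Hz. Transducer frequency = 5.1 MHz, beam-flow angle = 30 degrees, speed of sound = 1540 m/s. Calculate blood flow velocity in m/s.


v = fd * c / (2 * f0 * cos(theta))
v = 1297 * 1540 / (2 * 5.1000e+06 * cos(30))
v = 0.2261 m/s


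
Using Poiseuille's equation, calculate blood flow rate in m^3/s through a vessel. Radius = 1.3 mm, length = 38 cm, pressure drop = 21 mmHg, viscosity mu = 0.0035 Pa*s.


Q = pi*r^4*dP / (8*mu*L)
r = 0.0013 m, L = 0.38 m
dP = 21 mmHg = 2799.762 Pa
Q = 2.3610e-06 m^3/s


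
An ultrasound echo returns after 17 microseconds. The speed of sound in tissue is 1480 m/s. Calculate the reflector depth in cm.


depth = c * t / 2
t = 17 us = 1.7000e-05 s
depth = 1480 * 1.7000e-05 / 2
depth = 0.01258 m = 1.258 cm


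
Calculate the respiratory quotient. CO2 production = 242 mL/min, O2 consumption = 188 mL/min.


RQ = VCO2 / VO2
RQ = 242 / 188
RQ = 1.287


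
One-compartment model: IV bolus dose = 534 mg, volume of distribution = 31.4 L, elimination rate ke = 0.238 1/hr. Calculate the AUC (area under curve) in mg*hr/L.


C0 = Dose/Vd = 534/31.4 = 17.0064 mg/L
AUC = C0/ke = 17.0064/0.238
AUC = 71.46 mg*hr/L


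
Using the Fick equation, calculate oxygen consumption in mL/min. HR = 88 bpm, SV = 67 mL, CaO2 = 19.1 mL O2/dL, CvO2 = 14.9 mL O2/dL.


CO = HR*SV = 88*67/1000 = 5.896 L/min
a-v O2 diff = 19.1 - 14.9 = 4.2 mL/dL
VO2 = CO * (CaO2-CvO2) * 10 dL/L
VO2 = 5.896 * 4.2 * 10
VO2 = 247.6 mL/min


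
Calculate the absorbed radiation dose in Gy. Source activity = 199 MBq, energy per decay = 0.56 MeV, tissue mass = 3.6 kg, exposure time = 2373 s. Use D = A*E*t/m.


A = 199 MBq = 1.9900e+08 Bq
E = 0.56 MeV = 8.9712e-14 J
D = A*E*t/m = 1.9900e+08*8.9712e-14*2373/3.6
D = 0.01177 Gy


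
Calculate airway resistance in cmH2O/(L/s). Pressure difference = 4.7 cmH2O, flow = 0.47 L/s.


R = dP / flow
R = 4.7 / 0.47
R = 10 cmH2O/(L/s)


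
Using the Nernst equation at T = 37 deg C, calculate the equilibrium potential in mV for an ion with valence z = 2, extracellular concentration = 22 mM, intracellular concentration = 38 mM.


E = (RT/(zF)) * ln(C_out/C_in)
T = 37 + 273.15 = 310.15 K
E = (8.314 * 310.15 / (2 * 96485)) * ln(22/38)
E = -7.303 mV


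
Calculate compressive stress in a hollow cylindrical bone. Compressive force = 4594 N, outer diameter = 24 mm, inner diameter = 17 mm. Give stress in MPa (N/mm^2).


A = pi*(r_o^2 - r_i^2)
r_o = 12 mm, r_i = 8.5 mm
A = 225.409 mm^2
sigma = F/A = 4594 / 225.409
sigma = 20.38 MPa


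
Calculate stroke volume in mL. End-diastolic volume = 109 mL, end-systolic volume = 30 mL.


SV = EDV - ESV
SV = 109 - 30
SV = 79 mL


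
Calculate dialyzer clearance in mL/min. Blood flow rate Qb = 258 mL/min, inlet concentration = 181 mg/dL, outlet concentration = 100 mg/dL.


K = Qb * (Cb_in - Cb_out) / Cb_in
K = 258 * (181 - 100) / 181
K = 115.5 mL/min


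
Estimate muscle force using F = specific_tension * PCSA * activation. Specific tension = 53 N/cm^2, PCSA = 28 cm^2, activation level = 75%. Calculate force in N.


F = sigma * PCSA * activation
F = 53 * 28 * 0.75
F = 1113 N


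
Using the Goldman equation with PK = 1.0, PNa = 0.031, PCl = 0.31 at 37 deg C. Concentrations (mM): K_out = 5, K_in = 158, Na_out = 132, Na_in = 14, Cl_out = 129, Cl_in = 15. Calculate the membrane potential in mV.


Vm = (RT/F)*ln((PK*Ko + PNa*Nao + PCl*Cli)/(PK*Ki + PNa*Nai + PCl*Clo))
Numer = 13.742, Denom = 198.424
Vm = -71.36 mV


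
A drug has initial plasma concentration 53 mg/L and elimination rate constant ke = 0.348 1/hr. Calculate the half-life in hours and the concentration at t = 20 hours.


t_half = ln(2) / ke = 0.693147 / 0.348 = 1.992 hr
C(t) = C0 * exp(-ke*t) = 53 * exp(-0.348*20)
C(20) = 0.0503 mg/L


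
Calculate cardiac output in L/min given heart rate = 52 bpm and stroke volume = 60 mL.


CO = HR * SV
CO = 52 * 60 / 1000
CO = 3.12 L/min


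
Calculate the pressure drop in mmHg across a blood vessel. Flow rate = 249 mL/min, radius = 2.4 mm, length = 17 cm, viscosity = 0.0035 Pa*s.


dP = 8*mu*L*Q / (pi*r^4)
Q = 249 mL/min = 4.15e-06 m^3/s
dP = 189.522 Pa = 189.522 / 133.322 mmHg = 1.422 mmHg


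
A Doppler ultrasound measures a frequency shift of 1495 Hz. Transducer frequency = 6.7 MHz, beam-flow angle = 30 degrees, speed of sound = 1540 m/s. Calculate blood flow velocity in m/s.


v = fd * c / (2 * f0 * cos(theta))
v = 1495 * 1540 / (2 * 6.7000e+06 * cos(30))
v = 0.1984 m/s


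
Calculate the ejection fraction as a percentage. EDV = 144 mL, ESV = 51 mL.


SV = EDV - ESV = 144 - 51 = 93 mL
EF = SV/EDV * 100 = 93/144 * 100
EF = 64.58%


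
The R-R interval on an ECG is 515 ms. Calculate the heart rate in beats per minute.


HR = 60 / RR_interval(s)
RR = 515 ms = 0.515 s
HR = 60 / 0.515 = 116.5 bpm


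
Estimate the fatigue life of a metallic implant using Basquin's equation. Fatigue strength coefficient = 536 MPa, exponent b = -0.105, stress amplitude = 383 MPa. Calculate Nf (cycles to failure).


sigma_a = sigma_f' * (2Nf)^b
2Nf = (sigma_a/sigma_f')^(1/b)
2Nf = (383/536)^(1/-0.105)
2Nf = 24.555712
Nf = 12.28


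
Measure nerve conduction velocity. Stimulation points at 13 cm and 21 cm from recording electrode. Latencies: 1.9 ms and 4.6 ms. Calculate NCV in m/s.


Distance = (21 - 13) / 100 = 0.08 m
dt = (4.6 - 1.9) / 1000 = 0.0027 s
NCV = dist / dt = 29.63 m/s


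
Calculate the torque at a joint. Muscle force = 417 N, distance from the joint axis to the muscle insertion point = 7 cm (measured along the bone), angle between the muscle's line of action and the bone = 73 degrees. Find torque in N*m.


Torque = F * d * sin(theta)   (moment arm = d*sin(theta))
d = 7 cm = 0.07 m
Torque = 417 * 0.07 * sin(73)
Torque = 27.91 N*m


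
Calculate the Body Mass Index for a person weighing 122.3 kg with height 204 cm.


BMI = weight / height^2
height = 204 cm = 2.04 m
BMI = 122.3 / 2.04^2
BMI = 29.39 kg/m^2


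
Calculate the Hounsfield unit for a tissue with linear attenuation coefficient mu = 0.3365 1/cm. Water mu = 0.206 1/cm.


HU = ((mu_tissue - mu_water) / mu_water) * 1000
HU = ((0.3365 - 0.206) / 0.206) * 1000
HU = 633.5


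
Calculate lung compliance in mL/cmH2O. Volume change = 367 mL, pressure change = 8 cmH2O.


C = dV / dP
C = 367 / 8
C = 45.88 mL/cmH2O


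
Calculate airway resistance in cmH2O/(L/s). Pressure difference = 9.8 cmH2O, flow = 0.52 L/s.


R = dP / flow
R = 9.8 / 0.52
R = 18.85 cmH2O/(L/s)


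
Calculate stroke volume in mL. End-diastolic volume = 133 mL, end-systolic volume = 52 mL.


SV = EDV - ESV
SV = 133 - 52
SV = 81 mL


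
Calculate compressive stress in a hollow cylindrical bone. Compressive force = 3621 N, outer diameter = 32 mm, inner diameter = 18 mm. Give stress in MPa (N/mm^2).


A = pi*(r_o^2 - r_i^2)
r_o = 16 mm, r_i = 9 mm
A = 549.779 mm^2
sigma = F/A = 3621 / 549.779
sigma = 6.586 MPa


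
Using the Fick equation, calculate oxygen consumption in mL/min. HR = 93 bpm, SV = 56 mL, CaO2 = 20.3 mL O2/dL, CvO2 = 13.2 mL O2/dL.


CO = HR*SV = 93*56/1000 = 5.208 L/min
a-v O2 diff = 20.3 - 13.2 = 7.1 mL/dL
VO2 = CO * (CaO2-CvO2) * 10 dL/L
VO2 = 5.208 * 7.1 * 10
VO2 = 369.8 mL/min


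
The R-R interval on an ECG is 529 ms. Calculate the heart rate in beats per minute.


HR = 60 / RR_interval(s)
RR = 529 ms = 0.529 s
HR = 60 / 0.529 = 113.4 bpm


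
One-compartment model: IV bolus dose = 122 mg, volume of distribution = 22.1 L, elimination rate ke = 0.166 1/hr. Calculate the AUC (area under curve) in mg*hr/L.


C0 = Dose/Vd = 122/22.1 = 5.52036 mg/L
AUC = C0/ke = 5.52036/0.166
AUC = 33.26 mg*hr/L


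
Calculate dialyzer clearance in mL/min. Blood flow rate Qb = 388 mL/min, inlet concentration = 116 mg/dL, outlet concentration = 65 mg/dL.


K = Qb * (Cb_in - Cb_out) / Cb_in
K = 388 * (116 - 65) / 116
K = 170.6 mL/min


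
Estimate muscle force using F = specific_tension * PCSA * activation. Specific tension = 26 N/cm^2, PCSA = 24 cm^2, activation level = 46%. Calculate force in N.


F = sigma * PCSA * activation
F = 26 * 24 * 0.46
F = 287 N


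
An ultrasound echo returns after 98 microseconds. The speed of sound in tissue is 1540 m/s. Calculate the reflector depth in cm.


depth = c * t / 2
t = 98 us = 9.8000e-05 s
depth = 1540 * 9.8000e-05 / 2
depth = 0.07546 m = 7.546 cm


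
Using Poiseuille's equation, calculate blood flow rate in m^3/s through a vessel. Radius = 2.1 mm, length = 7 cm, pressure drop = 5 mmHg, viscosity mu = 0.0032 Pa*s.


Q = pi*r^4*dP / (8*mu*L)
r = 0.0021 m, L = 0.07 m
dP = 5 mmHg = 666.61 Pa
Q = 2.2728e-05 m^3/s


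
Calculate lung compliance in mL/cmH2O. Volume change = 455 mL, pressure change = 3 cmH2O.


C = dV / dP
C = 455 / 3
C = 151.7 mL/cmH2O


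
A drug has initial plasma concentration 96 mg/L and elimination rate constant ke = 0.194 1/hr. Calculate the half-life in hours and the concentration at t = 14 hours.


t_half = ln(2) / ke = 0.693147 / 0.194 = 3.573 hr
C(t) = C0 * exp(-ke*t) = 96 * exp(-0.194*14)
C(14) = 6.349 mg/L


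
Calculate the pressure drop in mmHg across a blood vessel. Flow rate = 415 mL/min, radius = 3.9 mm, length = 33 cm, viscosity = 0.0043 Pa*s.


dP = 8*mu*L*Q / (pi*r^4)
Q = 415 mL/min = 6.91667e-06 m^3/s
dP = 108.034 Pa = 108.034 / 133.322 mmHg = 0.8103 mmHg


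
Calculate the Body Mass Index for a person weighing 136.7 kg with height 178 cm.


BMI = weight / height^2
height = 178 cm = 1.78 m
BMI = 136.7 / 1.78^2
BMI = 43.14 kg/m^2


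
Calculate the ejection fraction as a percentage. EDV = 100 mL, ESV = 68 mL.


SV = EDV - ESV = 100 - 68 = 32 mL
EF = SV/EDV * 100 = 32/100 * 100
EF = 32%


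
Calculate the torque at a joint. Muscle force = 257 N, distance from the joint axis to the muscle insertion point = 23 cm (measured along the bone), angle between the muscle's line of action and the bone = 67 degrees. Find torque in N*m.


Torque = F * d * sin(theta)   (moment arm = d*sin(theta))
d = 23 cm = 0.23 m
Torque = 257 * 0.23 * sin(67)
Torque = 54.41 N*m


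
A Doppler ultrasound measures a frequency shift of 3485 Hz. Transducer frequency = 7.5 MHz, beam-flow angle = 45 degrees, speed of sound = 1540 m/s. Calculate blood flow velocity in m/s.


v = fd * c / (2 * f0 * cos(theta))
v = 3485 * 1540 / (2 * 7.5000e+06 * cos(45))
v = 0.506 m/s


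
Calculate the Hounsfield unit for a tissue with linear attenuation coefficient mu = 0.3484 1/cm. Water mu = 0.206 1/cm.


HU = ((mu_tissue - mu_water) / mu_water) * 1000
HU = ((0.3484 - 0.206) / 0.206) * 1000
HU = 691.3


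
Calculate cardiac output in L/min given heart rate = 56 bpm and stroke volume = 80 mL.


CO = HR * SV
CO = 56 * 80 / 1000
CO = 4.48 L/min


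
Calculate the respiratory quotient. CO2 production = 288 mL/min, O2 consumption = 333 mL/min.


RQ = VCO2 / VO2
RQ = 288 / 333
RQ = 0.8649


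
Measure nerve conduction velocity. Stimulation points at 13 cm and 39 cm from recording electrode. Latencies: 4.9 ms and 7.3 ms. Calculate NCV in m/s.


Distance = (39 - 13) / 100 = 0.26 m
dt = (7.3 - 4.9) / 1000 = 0.0024 s
NCV = dist / dt = 108.3 m/s


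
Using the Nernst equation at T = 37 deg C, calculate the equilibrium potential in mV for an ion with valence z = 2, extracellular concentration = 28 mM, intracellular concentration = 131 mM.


E = (RT/(zF)) * ln(C_out/C_in)
T = 37 + 273.15 = 310.15 K
E = (8.314 * 310.15 / (2 * 96485)) * ln(28/131)
E = -20.62 mV


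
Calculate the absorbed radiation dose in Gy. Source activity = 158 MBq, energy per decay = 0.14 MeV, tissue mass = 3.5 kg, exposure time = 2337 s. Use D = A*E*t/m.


A = 158 MBq = 1.5800e+08 Bq
E = 0.14 MeV = 2.2428e-14 J
D = A*E*t/m = 1.5800e+08*2.2428e-14*2337/3.5
D = 0.002366 Gy


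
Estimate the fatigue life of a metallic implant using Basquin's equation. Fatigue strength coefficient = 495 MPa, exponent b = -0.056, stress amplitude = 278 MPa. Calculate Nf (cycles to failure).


sigma_a = sigma_f' * (2Nf)^b
2Nf = (sigma_a/sigma_f')^(1/b)
2Nf = (278/495)^(1/-0.056)
2Nf = 29805.26
Nf = 1.49e+04


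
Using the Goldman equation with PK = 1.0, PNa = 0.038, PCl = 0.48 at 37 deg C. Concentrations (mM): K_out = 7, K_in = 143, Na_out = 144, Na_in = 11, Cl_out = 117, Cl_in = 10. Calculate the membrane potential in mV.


Vm = (RT/F)*ln((PK*Ko + PNa*Nao + PCl*Cli)/(PK*Ki + PNa*Nai + PCl*Clo))
Numer = 17.272, Denom = 199.578
Vm = -65.4 mV


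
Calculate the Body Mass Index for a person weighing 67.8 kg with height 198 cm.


BMI = weight / height^2
height = 198 cm = 1.98 m
BMI = 67.8 / 1.98^2
BMI = 17.29 kg/m^2


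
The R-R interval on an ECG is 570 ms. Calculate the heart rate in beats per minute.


HR = 60 / RR_interval(s)
RR = 570 ms = 0.57 s
HR = 60 / 0.57 = 105.3 bpm


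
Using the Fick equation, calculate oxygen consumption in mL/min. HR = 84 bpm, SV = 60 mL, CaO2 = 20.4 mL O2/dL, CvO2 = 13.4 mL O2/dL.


CO = HR*SV = 84*60/1000 = 5.04 L/min
a-v O2 diff = 20.4 - 13.4 = 7 mL/dL
VO2 = CO * (CaO2-CvO2) * 10 dL/L
VO2 = 5.04 * 7 * 10
VO2 = 352.8 mL/min


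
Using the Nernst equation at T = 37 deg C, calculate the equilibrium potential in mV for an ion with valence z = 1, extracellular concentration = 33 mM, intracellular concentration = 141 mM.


E = (RT/(zF)) * ln(C_out/C_in)
T = 37 + 273.15 = 310.15 K
E = (8.314 * 310.15 / (1 * 96485)) * ln(33/141)
E = -38.81 mV


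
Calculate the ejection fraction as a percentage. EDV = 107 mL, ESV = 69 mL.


SV = EDV - ESV = 107 - 69 = 38 mL
EF = SV/EDV * 100 = 38/107 * 100
EF = 35.51%


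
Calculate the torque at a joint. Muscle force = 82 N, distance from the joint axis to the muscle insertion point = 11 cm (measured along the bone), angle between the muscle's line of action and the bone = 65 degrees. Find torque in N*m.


Torque = F * d * sin(theta)   (moment arm = d*sin(theta))
d = 11 cm = 0.11 m
Torque = 82 * 0.11 * sin(65)
Torque = 8.175 N*m


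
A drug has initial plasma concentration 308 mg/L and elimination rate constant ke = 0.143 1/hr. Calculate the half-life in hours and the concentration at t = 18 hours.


t_half = ln(2) / ke = 0.693147 / 0.143 = 4.847 hr
C(t) = C0 * exp(-ke*t) = 308 * exp(-0.143*18)
C(18) = 23.48 mg/L


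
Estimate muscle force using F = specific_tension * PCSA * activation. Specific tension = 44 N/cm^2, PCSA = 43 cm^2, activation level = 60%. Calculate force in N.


F = sigma * PCSA * activation
F = 44 * 43 * 0.6
F = 1135 N


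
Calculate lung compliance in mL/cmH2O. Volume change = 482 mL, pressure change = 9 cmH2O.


C = dV / dP
C = 482 / 9
C = 53.56 mL/cmH2O


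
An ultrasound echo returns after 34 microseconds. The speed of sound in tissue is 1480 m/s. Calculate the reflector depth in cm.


depth = c * t / 2
t = 34 us = 3.4000e-05 s
depth = 1480 * 3.4000e-05 / 2
depth = 0.02516 m = 2.516 cm


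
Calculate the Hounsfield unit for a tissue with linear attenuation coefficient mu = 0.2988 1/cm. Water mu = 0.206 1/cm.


HU = ((mu_tissue - mu_water) / mu_water) * 1000
HU = ((0.2988 - 0.206) / 0.206) * 1000
HU = 450.5


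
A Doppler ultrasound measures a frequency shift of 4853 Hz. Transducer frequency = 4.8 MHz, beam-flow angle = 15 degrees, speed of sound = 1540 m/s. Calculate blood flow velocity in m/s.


v = fd * c / (2 * f0 * cos(theta))
v = 4853 * 1540 / (2 * 4.8000e+06 * cos(15))
v = 0.806 m/s


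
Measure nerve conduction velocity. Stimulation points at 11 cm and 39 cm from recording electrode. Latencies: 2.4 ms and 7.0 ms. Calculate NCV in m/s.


Distance = (39 - 11) / 100 = 0.28 m
dt = (7.0 - 2.4) / 1000 = 0.0046 s
NCV = dist / dt = 60.87 m/s


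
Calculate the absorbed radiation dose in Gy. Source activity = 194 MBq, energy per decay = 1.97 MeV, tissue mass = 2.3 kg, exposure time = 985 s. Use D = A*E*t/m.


A = 194 MBq = 1.9400e+08 Bq
E = 1.97 MeV = 3.15594e-13 J
D = A*E*t/m = 1.9400e+08*3.15594e-13*985/2.3
D = 0.02622 Gy


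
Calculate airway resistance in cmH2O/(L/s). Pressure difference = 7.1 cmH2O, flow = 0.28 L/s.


R = dP / flow
R = 7.1 / 0.28
R = 25.36 cmH2O/(L/s)


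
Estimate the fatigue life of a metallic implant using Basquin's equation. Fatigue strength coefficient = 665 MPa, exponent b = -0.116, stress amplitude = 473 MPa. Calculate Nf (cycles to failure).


sigma_a = sigma_f' * (2Nf)^b
2Nf = (sigma_a/sigma_f')^(1/b)
2Nf = (473/665)^(1/-0.116)
2Nf = 18.859127
Nf = 9.43


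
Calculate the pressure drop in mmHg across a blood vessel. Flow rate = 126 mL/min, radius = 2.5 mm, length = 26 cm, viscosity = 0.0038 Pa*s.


dP = 8*mu*L*Q / (pi*r^4)
Q = 126 mL/min = 2.1e-06 m^3/s
dP = 135.256 Pa = 135.256 / 133.322 mmHg = 1.015 mmHg


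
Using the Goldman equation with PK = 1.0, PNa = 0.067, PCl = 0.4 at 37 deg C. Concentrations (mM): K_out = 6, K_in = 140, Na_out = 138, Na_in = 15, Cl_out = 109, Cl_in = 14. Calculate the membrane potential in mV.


Vm = (RT/F)*ln((PK*Ko + PNa*Nao + PCl*Cli)/(PK*Ki + PNa*Nai + PCl*Clo))
Numer = 20.846, Denom = 184.605
Vm = -58.29 mV


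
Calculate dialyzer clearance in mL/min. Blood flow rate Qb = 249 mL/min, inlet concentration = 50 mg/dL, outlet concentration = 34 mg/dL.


K = Qb * (Cb_in - Cb_out) / Cb_in
K = 249 * (50 - 34) / 50
K = 79.68 mL/min


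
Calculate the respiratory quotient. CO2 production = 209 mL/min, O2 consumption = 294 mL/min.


RQ = VCO2 / VO2
RQ = 209 / 294
RQ = 0.7109


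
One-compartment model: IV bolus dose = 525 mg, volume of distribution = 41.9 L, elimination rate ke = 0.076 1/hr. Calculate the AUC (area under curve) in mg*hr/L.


C0 = Dose/Vd = 525/41.9 = 12.5298 mg/L
AUC = C0/ke = 12.5298/0.076
AUC = 164.9 mg*hr/L


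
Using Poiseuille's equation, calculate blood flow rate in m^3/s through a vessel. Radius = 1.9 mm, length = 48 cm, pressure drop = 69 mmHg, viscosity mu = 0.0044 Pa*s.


Q = pi*r^4*dP / (8*mu*L)
r = 0.0019 m, L = 0.48 m
dP = 69 mmHg = 9199.218 Pa
Q = 2.2291e-05 m^3/s


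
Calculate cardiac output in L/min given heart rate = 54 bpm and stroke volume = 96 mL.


CO = HR * SV
CO = 54 * 96 / 1000
CO = 5.184 L/min


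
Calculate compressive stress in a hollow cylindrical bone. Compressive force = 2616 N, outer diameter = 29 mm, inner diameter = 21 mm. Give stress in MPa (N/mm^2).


A = pi*(r_o^2 - r_i^2)
r_o = 14.5 mm, r_i = 10.5 mm
A = 314.159 mm^2
sigma = F/A = 2616 / 314.159
sigma = 8.327 MPa


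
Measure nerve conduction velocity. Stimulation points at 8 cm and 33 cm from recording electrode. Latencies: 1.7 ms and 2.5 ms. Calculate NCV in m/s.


Distance = (33 - 8) / 100 = 0.25 m
dt = (2.5 - 1.7) / 1000 = 8.0000e-04 s
NCV = dist / dt = 312.5 m/s


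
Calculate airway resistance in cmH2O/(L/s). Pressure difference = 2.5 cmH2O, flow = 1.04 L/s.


R = dP / flow
R = 2.5 / 1.04
R = 2.404 cmH2O/(L/s)


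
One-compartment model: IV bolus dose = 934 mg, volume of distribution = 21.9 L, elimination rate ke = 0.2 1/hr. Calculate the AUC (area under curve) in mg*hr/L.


C0 = Dose/Vd = 934/21.9 = 42.6484 mg/L
AUC = C0/ke = 42.6484/0.2
AUC = 213.2 mg*hr/L


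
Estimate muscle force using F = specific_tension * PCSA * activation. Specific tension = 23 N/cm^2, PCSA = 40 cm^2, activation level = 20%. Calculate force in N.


F = sigma * PCSA * activation
F = 23 * 40 * 0.2
F = 184 N


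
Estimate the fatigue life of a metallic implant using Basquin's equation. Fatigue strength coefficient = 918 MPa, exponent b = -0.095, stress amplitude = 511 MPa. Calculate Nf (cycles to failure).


sigma_a = sigma_f' * (2Nf)^b
2Nf = (sigma_a/sigma_f')^(1/b)
2Nf = (511/918)^(1/-0.095)
2Nf = 476.56705
Nf = 238.3


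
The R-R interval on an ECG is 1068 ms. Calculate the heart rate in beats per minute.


HR = 60 / RR_interval(s)
RR = 1068 ms = 1.068 s
HR = 60 / 1.068 = 56.18 bpm


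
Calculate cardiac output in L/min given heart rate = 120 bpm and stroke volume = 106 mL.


CO = HR * SV
CO = 120 * 106 / 1000
CO = 12.72 L/min


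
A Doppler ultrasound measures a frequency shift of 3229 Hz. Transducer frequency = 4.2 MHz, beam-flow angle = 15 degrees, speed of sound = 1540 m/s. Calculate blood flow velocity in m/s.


v = fd * c / (2 * f0 * cos(theta))
v = 3229 * 1540 / (2 * 4.2000e+06 * cos(15))
v = 0.6129 m/s


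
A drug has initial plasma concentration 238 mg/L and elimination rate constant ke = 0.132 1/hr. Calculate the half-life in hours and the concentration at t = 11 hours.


t_half = ln(2) / ke = 0.693147 / 0.132 = 5.251 hr
C(t) = C0 * exp(-ke*t) = 238 * exp(-0.132*11)
C(11) = 55.72 mg/L


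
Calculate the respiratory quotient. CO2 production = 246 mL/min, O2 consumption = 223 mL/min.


RQ = VCO2 / VO2
RQ = 246 / 223
RQ = 1.103


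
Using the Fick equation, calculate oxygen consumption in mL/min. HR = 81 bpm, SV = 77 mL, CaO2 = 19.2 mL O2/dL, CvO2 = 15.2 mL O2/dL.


CO = HR*SV = 81*77/1000 = 6.237 L/min
a-v O2 diff = 19.2 - 15.2 = 4 mL/dL
VO2 = CO * (CaO2-CvO2) * 10 dL/L
VO2 = 6.237 * 4 * 10
VO2 = 249.5 mL/min


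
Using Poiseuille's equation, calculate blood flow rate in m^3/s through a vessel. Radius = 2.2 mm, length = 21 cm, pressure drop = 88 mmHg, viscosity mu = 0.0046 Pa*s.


Q = pi*r^4*dP / (8*mu*L)
r = 0.0022 m, L = 0.21 m
dP = 88 mmHg = 11732.336 Pa
Q = 1.1173e-04 m^3/s


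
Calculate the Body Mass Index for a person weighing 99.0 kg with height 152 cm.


BMI = weight / height^2
height = 152 cm = 1.52 m
BMI = 99.0 / 1.52^2
BMI = 42.85 kg/m^2


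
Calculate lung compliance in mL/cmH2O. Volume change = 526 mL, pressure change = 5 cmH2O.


C = dV / dP
C = 526 / 5
C = 105.2 mL/cmH2O


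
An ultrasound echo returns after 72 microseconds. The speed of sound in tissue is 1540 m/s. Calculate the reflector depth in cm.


depth = c * t / 2
t = 72 us = 7.2000e-05 s
depth = 1540 * 7.2000e-05 / 2
depth = 0.05544 m = 5.544 cm


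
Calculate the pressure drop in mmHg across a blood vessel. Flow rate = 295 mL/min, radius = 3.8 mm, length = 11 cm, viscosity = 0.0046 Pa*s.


dP = 8*mu*L*Q / (pi*r^4)
Q = 295 mL/min = 4.91667e-06 m^3/s
dP = 30.3828 Pa = 30.3828 / 133.322 mmHg = 0.2279 mmHg


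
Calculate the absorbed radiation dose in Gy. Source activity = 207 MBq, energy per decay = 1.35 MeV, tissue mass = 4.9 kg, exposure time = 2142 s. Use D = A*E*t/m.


A = 207 MBq = 2.0700e+08 Bq
E = 1.35 MeV = 2.1627e-13 J
D = A*E*t/m = 2.0700e+08*2.1627e-13*2142/4.9
D = 0.01957 Gy


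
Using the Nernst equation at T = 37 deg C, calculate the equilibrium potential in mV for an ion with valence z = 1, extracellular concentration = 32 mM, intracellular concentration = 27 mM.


E = (RT/(zF)) * ln(C_out/C_in)
T = 37 + 273.15 = 310.15 K
E = (8.314 * 310.15 / (1 * 96485)) * ln(32/27)
E = 4.541 mV


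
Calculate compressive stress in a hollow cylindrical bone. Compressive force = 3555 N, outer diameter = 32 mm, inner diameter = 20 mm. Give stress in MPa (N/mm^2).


A = pi*(r_o^2 - r_i^2)
r_o = 16 mm, r_i = 10 mm
A = 490.088 mm^2
sigma = F/A = 3555 / 490.088
sigma = 7.254 MPa


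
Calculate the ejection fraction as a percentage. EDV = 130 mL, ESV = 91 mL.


SV = EDV - ESV = 130 - 91 = 39 mL
EF = SV/EDV * 100 = 39/130 * 100
EF = 30%


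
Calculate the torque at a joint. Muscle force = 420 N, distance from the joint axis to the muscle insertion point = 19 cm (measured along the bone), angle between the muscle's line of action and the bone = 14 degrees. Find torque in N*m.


Torque = F * d * sin(theta)   (moment arm = d*sin(theta))
d = 19 cm = 0.19 m
Torque = 420 * 0.19 * sin(14)
Torque = 19.31 N*m


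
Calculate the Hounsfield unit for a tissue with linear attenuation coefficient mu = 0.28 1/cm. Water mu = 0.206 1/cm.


HU = ((mu_tissue - mu_water) / mu_water) * 1000
HU = ((0.28 - 0.206) / 0.206) * 1000
HU = 359.2


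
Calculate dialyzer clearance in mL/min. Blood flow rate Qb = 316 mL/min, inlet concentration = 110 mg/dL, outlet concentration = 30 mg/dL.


K = Qb * (Cb_in - Cb_out) / Cb_in
K = 316 * (110 - 30) / 110
K = 229.8 mL/min


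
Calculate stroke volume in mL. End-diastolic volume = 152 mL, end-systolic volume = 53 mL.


SV = EDV - ESV
SV = 152 - 53
SV = 99 mL


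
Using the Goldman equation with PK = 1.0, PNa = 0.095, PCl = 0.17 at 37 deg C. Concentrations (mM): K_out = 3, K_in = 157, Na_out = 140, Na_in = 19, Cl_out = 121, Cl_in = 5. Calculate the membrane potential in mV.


Vm = (RT/F)*ln((PK*Ko + PNa*Nao + PCl*Cli)/(PK*Ki + PNa*Nai + PCl*Clo))
Numer = 17.15, Denom = 179.375
Vm = -62.74 mV


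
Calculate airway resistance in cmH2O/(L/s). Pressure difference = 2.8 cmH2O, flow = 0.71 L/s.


R = dP / flow
R = 2.8 / 0.71
R = 3.944 cmH2O/(L/s)


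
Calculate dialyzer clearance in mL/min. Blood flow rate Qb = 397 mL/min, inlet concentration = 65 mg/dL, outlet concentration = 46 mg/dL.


K = Qb * (Cb_in - Cb_out) / Cb_in
K = 397 * (65 - 46) / 65
K = 116 mL/min


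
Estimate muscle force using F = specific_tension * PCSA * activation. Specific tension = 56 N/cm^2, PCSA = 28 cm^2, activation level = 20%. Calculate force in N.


F = sigma * PCSA * activation
F = 56 * 28 * 0.2
F = 313.6 N


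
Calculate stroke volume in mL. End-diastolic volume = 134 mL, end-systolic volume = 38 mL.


SV = EDV - ESV
SV = 134 - 38
SV = 96 mL


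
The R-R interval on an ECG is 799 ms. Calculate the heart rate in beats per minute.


HR = 60 / RR_interval(s)
RR = 799 ms = 0.799 s
HR = 60 / 0.799 = 75.09 bpm


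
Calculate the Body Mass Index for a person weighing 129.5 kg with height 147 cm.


BMI = weight / height^2
height = 147 cm = 1.47 m
BMI = 129.5 / 1.47^2
BMI = 59.93 kg/m^2


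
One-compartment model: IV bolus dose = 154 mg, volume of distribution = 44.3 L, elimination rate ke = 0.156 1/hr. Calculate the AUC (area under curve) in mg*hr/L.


C0 = Dose/Vd = 154/44.3 = 3.4763 mg/L
AUC = C0/ke = 3.4763/0.156
AUC = 22.28 mg*hr/L


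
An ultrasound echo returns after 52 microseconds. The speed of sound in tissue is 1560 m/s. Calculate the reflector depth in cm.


depth = c * t / 2
t = 52 us = 5.2000e-05 s
depth = 1560 * 5.2000e-05 / 2
depth = 0.04056 m = 4.056 cm


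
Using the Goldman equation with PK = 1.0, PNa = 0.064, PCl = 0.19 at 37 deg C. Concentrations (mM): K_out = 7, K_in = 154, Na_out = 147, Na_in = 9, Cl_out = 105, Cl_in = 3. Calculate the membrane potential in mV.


Vm = (RT/F)*ln((PK*Ko + PNa*Nao + PCl*Cli)/(PK*Ki + PNa*Nai + PCl*Clo))
Numer = 16.978, Denom = 174.526
Vm = -62.27 mV


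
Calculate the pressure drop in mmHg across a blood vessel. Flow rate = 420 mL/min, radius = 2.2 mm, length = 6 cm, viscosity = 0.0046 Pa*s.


dP = 8*mu*L*Q / (pi*r^4)
Q = 420 mL/min = 7e-06 m^3/s
dP = 210.018 Pa = 210.018 / 133.322 mmHg = 1.575 mmHg


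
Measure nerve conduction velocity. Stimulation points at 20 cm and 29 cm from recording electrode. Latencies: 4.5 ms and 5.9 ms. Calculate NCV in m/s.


Distance = (29 - 20) / 100 = 0.09 m
dt = (5.9 - 4.5) / 1000 = 0.0014 s
NCV = dist / dt = 64.29 m/s


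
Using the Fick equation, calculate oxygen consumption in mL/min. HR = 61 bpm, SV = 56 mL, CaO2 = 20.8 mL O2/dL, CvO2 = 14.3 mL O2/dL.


CO = HR*SV = 61*56/1000 = 3.416 L/min
a-v O2 diff = 20.8 - 14.3 = 6.5 mL/dL
VO2 = CO * (CaO2-CvO2) * 10 dL/L
VO2 = 3.416 * 6.5 * 10
VO2 = 222 mL/min


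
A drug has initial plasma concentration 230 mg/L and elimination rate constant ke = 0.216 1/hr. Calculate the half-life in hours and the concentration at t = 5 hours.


t_half = ln(2) / ke = 0.693147 / 0.216 = 3.209 hr
C(t) = C0 * exp(-ke*t) = 230 * exp(-0.216*5)
C(5) = 78.11 mg/L


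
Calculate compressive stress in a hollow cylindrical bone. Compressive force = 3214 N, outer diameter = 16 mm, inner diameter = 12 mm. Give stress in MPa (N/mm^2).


A = pi*(r_o^2 - r_i^2)
r_o = 8 mm, r_i = 6 mm
A = 87.9646 mm^2
sigma = F/A = 3214 / 87.9646
sigma = 36.54 MPa


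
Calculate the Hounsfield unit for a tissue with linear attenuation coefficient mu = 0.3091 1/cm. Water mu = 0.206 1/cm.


HU = ((mu_tissue - mu_water) / mu_water) * 1000
HU = ((0.3091 - 0.206) / 0.206) * 1000
HU = 500.5


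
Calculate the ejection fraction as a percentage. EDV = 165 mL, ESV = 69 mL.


SV = EDV - ESV = 165 - 69 = 96 mL
EF = SV/EDV * 100 = 96/165 * 100
EF = 58.18%


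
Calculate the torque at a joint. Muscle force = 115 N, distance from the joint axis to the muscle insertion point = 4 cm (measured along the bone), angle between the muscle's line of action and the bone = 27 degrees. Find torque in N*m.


Torque = F * d * sin(theta)   (moment arm = d*sin(theta))
d = 4 cm = 0.04 m
Torque = 115 * 0.04 * sin(27)
Torque = 2.088 N*m


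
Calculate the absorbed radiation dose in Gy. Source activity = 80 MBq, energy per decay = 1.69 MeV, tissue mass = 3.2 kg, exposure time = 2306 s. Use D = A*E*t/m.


A = 80 MBq = 8.0000e+07 Bq
E = 1.69 MeV = 2.70738e-13 J
D = A*E*t/m = 8.0000e+07*2.70738e-13*2306/3.2
D = 0.01561 Gy


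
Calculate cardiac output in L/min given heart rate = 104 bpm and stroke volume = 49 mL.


CO = HR * SV
CO = 104 * 49 / 1000
CO = 5.096 L/min


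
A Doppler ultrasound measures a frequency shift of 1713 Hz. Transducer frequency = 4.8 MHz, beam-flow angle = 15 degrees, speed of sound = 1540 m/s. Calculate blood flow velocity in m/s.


v = fd * c / (2 * f0 * cos(theta))
v = 1713 * 1540 / (2 * 4.8000e+06 * cos(15))
v = 0.2845 m/s


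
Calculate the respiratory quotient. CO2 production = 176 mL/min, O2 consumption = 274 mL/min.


RQ = VCO2 / VO2
RQ = 176 / 274
RQ = 0.6423


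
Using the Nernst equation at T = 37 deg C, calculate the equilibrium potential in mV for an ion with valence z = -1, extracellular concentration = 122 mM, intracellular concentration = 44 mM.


E = (RT/(zF)) * ln(C_out/C_in)
T = 37 + 273.15 = 310.15 K
E = (8.314 * 310.15 / (-1 * 96485)) * ln(122/44)
E = -27.26 mV


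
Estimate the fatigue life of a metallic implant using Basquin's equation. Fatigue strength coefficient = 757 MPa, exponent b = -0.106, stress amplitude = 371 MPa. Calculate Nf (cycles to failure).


sigma_a = sigma_f' * (2Nf)^b
2Nf = (sigma_a/sigma_f')^(1/b)
2Nf = (371/757)^(1/-0.106)
2Nf = 835.42098
Nf = 417.7


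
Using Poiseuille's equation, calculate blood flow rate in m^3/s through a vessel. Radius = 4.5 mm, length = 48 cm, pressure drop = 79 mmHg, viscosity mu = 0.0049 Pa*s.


Q = pi*r^4*dP / (8*mu*L)
r = 0.0045 m, L = 0.48 m
dP = 79 mmHg = 10532.438 Pa
Q = 7.2111e-04 m^3/s


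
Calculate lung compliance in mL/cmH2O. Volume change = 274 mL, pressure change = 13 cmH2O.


C = dV / dP
C = 274 / 13
C = 21.08 mL/cmH2O


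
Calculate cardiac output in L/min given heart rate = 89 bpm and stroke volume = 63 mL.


CO = HR * SV
CO = 89 * 63 / 1000
CO = 5.607 L/min


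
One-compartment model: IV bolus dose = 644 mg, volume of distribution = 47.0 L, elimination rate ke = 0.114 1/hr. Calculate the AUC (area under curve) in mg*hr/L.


C0 = Dose/Vd = 644/47.0 = 13.7021 mg/L
AUC = C0/ke = 13.7021/0.114
AUC = 120.2 mg*hr/L


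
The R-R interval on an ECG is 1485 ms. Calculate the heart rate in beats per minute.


HR = 60 / RR_interval(s)
RR = 1485 ms = 1.485 s
HR = 60 / 1.485 = 40.4 bpm


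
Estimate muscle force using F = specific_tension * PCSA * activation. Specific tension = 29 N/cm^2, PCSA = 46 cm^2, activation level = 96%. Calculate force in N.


F = sigma * PCSA * activation
F = 29 * 46 * 0.96
F = 1281 N
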